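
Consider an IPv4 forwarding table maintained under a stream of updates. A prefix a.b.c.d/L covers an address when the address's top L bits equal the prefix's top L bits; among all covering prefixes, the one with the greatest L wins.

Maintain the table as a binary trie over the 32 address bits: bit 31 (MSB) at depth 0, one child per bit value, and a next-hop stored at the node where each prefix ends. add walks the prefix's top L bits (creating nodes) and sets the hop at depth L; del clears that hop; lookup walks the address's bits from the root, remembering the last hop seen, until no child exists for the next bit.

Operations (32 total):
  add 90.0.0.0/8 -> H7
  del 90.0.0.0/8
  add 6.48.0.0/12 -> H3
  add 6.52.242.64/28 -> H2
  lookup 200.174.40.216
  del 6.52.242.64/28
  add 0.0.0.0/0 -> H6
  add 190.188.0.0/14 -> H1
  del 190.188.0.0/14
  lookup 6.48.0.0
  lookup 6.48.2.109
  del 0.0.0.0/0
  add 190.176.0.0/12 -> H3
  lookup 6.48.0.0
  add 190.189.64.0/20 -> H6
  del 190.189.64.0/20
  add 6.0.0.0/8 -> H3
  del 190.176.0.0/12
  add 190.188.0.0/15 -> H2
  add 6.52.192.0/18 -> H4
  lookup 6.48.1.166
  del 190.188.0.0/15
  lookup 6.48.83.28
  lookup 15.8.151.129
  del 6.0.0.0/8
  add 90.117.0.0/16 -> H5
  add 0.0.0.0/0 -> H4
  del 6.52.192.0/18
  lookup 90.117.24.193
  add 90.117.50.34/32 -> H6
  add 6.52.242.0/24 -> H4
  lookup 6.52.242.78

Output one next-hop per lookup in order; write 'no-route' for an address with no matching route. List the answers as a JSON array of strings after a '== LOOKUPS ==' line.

Apply in order:
  add 90.0.0.0/8 -> H7 at depth 8
  - 90.0.0.0/8 clear@8
  add 6.48.0.0/12 -> H3 at depth 12
  add 6.52.242.64/28 -> H2 at depth 28
  Q 200.174.40.216: descend ε ; hops seen [∅] ; pick no-route
  - 6.52.242.64/28 clear@28
  add 0.0.0.0/0 -> H6 at depth 0
  add 190.188.0.0/14 -> H1 at depth 14
  - 190.188.0.0/14 clear@14
  Q 6.48.0.0: descend 0000011000110 ; hops seen [H6,H3] ; pick H3
  Q 6.48.2.109: descend 0000011000110 ; hops seen [H6,H3] ; pick H3
  - 0.0.0.0/0 clear@0
  add 190.176.0.0/12 -> H3 at depth 12
  Q 6.48.0.0: descend 0000011000110 ; hops seen [H3] ; pick H3
  add 190.189.64.0/20 -> H6 at depth 20
  - 190.189.64.0/20 clear@20
  add 6.0.0.0/8 -> H3 at depth 8
  - 190.176.0.0/12 clear@12
  add 190.188.0.0/15 -> H2 at depth 15
  add 6.52.192.0/18 -> H4 at depth 18
  Q 6.48.1.166: descend 0000011000110 ; hops seen [H3,H3] ; pick H3
  - 190.188.0.0/15 clear@15
  Q 6.48.83.28: descend 0000011000110 ; hops seen [H3,H3] ; pick H3
  Q 15.8.151.129: descend 0000 ; hops seen [∅] ; pick no-route
  - 6.0.0.0/8 clear@8
  add 90.117.0.0/16 -> H5 at depth 16
  add 0.0.0.0/0 -> H4 at depth 0
  - 6.52.192.0/18 clear@18
  Q 90.117.24.193: descend 0101101001110101 ; hops seen [H4,H5] ; pick H5
  add 90.117.50.34/32 -> H6 at depth 32
  add 6.52.242.0/24 -> H4 at depth 24
  Q 6.52.242.78: descend 0000011000110100111100100100 ; hops seen [H4,H3,H4] ; pick H4

== LOOKUPS ==
["no-route","H3","H3","H3","H3","H3","no-route","H5","H4"]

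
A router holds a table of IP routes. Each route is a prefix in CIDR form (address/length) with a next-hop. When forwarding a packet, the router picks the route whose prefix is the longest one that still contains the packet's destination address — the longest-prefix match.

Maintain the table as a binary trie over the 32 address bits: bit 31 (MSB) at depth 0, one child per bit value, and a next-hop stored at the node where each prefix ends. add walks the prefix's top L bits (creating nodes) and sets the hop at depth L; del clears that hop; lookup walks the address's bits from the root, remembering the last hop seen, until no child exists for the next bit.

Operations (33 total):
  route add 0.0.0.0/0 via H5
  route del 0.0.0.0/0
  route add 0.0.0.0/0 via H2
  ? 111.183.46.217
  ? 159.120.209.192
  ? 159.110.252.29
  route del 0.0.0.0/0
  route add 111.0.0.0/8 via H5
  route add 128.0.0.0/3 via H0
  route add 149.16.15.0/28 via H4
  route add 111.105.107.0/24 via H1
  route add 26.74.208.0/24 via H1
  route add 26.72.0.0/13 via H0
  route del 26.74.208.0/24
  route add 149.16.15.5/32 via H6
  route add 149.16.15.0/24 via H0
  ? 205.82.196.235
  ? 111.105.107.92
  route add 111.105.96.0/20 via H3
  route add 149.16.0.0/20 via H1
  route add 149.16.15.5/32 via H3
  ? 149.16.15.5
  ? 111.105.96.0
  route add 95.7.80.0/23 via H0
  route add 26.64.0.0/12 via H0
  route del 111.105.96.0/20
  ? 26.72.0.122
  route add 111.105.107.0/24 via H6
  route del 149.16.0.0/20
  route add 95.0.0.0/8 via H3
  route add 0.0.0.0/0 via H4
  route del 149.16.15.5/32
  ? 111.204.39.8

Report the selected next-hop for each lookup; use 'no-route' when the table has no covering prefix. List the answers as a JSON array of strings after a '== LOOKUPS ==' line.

Apply in order:
  add 0.0.0.0/0 -> H5 at depth 0
  - 0.0.0.0/0 clear@0
  add 0.0.0.0/0 -> H2 at depth 0
  Q 111.183.46.217: descend ε ; hops seen [H2] ; pick H2
  Q 159.120.209.192: descend ε ; hops seen [H2] ; pick H2
  Q 159.110.252.29: descend ε ; hops seen [H2] ; pick H2
  - 0.0.0.0/0 clear@0
  add 111.0.0.0/8 -> H5 at depth 8
  add 128.0.0.0/3 -> H0 at depth 3
  add 149.16.15.0/28 -> H4 at depth 28
  add 111.105.107.0/24 -> H1 at depth 24
  add 26.74.208.0/24 -> H1 at depth 24
  add 26.72.0.0/13 -> H0 at depth 13
  - 26.74.208.0/24 clear@24
  add 149.16.15.5/32 -> H6 at depth 32
  add 149.16.15.0/24 -> H0 at depth 24
  Q 205.82.196.235: descend 1 ; hops seen [∅] ; pick no-route
  Q 111.105.107.92: descend 011011110110100101101011 ; hops seen [H5,H1] ; pick H1
  add 111.105.96.0/20 -> H3 at depth 20
  add 149.16.0.0/20 -> H1 at depth 20
  add 149.16.15.5/32 -> H3 at depth 32
  Q 149.16.15.5: descend 10010101000100000000111100000101 ; hops seen [H0,H1,H0,H4,H3] ; pick H3
  Q 111.105.96.0: descend 01101111011010010110 ; hops seen [H5,H3] ; pick H3
  add 95.7.80.0/23 -> H0 at depth 23
  add 26.64.0.0/12 -> H0 at depth 12
  - 111.105.96.0/20 clear@20
  Q 26.72.0.122: descend 00011010010010 ; hops seen [H0,H0] ; pick H0
  add 111.105.107.0/24 -> H6 at depth 24
  - 149.16.0.0/20 clear@20
  add 95.0.0.0/8 -> H3 at depth 8
  add 0.0.0.0/0 -> H4 at depth 0
  - 149.16.15.5/32 clear@32
  Q 111.204.39.8: descend 01101111 ; hops seen [H4,H5] ; pick H5

== LOOKUPS ==
["H2","H2","H2","no-route","H1","H3","H3","H0","H5"]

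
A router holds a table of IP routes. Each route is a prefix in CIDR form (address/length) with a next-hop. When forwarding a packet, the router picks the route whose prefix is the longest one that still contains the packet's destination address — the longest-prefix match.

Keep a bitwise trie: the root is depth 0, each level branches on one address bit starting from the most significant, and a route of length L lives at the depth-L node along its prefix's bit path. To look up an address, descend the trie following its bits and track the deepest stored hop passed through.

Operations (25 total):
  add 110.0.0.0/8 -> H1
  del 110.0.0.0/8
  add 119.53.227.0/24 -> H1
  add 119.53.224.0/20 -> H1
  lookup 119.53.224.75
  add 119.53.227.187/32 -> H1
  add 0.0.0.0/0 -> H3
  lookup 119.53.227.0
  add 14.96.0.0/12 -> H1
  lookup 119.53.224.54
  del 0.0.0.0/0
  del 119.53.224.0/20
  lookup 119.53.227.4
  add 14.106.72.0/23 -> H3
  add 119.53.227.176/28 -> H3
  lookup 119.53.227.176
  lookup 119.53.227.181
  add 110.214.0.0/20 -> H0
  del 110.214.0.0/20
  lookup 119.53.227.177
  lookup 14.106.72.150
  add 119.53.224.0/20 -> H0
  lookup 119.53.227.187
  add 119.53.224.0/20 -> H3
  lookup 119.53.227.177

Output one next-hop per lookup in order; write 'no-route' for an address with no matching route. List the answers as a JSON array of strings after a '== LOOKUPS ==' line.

Apply in order:
  + 110.0.0.0/8 (H1) depth=8
  del 110.0.0.0/8 (clear depth 8)
  + 119.53.227.0/24 (H1) depth=24
  + 119.53.224.0/20 (H1) depth=20
  ? 119.53.224.75  path d0:-→d1:-→d2:-→d3:-→d4:-→d5:-→d6:-→d7:-→d8:-→d9:-→d10:-→d11:-→d12:-→d13:-→d14:-→d15:-→d16:-→d17:-→d18:-→d19:-→d20:H1→d21:-→d22:-  best=H1
  + 119.53.227.187/32 (H1) depth=32
  + 0.0.0.0/0 (H3) depth=0
  ? 119.53.227.0  path d0:H3→d1:-→d2:-→d3:-→d4:-→d5:-→d6:-→d7:-→d8:-→d9:-→d10:-→d11:-→d12:-→d13:-→d14:-→d15:-→d16:-→d17:-→d18:-→d19:-→d20:H1→d21:-→d22:-→d23:-→d24:H1  best=H1
  + 14.96.0.0/12 (H1) depth=12
  ? 119.53.224.54  path d0:H3→d1:-→d2:-→d3:-→d4:-→d5:-→d6:-→d7:-→d8:-→d9:-→d10:-→d11:-→d12:-→d13:-→d14:-→d15:-→d16:-→d17:-→d18:-→d19:-→d20:H1→d21:-→d22:-  best=H1
  del 0.0.0.0/0 (clear depth 0)
  del 119.53.224.0/20 (clear depth 20)
  ? 119.53.227.4  path d0:-→d1:-→d2:-→d3:-→d4:-→d5:-→d6:-→d7:-→d8:-→d9:-→d10:-→d11:-→d12:-→d13:-→d14:-→d15:-→d16:-→d17:-→d18:-→d19:-→d20:-→d21:-→d22:-→d23:-→d24:H1  best=H1
  + 14.106.72.0/23 (H3) depth=23
  + 119.53.227.176/28 (H3) depth=28
  ? 119.53.227.176  path d0:-→d1:-→d2:-→d3:-→d4:-→d5:-→d6:-→d7:-→d8:-→d9:-→d10:-→d11:-→d12:-→d13:-→d14:-→d15:-→d16:-→d17:-→d18:-→d19:-→d20:-→d21:-→d22:-→d23:-→d24:H1→d25:-→d26:-→d27:-→d28:H3  best=H3
  ? 119.53.227.181  path d0:-→d1:-→d2:-→d3:-→d4:-→d5:-→d6:-→d7:-→d8:-→d9:-→d10:-→d11:-→d12:-→d13:-→d14:-→d15:-→d16:-→d17:-→d18:-→d19:-→d20:-→d21:-→d22:-→d23:-→d24:H1→d25:-→d26:-→d27:-→d28:H3  best=H3
  + 110.214.0.0/20 (H0) depth=20
  del 110.214.0.0/20 (clear depth 20)
  ? 119.53.227.177  path d0:-→d1:-→d2:-→d3:-→d4:-→d5:-→d6:-→d7:-→d8:-→d9:-→d10:-→d11:-→d12:-→d13:-→d14:-→d15:-→d16:-→d17:-→d18:-→d19:-→d20:-→d21:-→d22:-→d23:-→d24:H1→d25:-→d26:-→d27:-→d28:H3  best=H3
  ? 14.106.72.150  path d0:-→d1:-→d2:-→d3:-→d4:-→d5:-→d6:-→d7:-→d8:-→d9:-→d10:-→d11:-→d12:H1→d13:-→d14:-→d15:-→d16:-→d17:-→d18:-→d19:-→d20:-→d21:-→d22:-→d23:H3  best=H3
  + 119.53.224.0/20 (H0) depth=20
  ? 119.53.227.187  path d0:-→d1:-→d2:-→d3:-→d4:-→d5:-→d6:-→d7:-→d8:-→d9:-→d10:-→d11:-→d12:-→d13:-→d14:-→d15:-→d16:-→d17:-→d18:-→d19:-→d20:H0→d21:-→d22:-→d23:-→d24:H1→d25:-→d26:-→d27:-→d28:H3→d29:-→d30:-→d31:-→d32:H1  best=H1
  + 119.53.224.0/20 (H3) depth=20
  ? 119.53.227.177  path d0:-→d1:-→d2:-→d3:-→d4:-→d5:-→d6:-→d7:-→d8:-→d9:-→d10:-→d11:-→d12:-→d13:-→d14:-→d15:-→d16:-→d17:-→d18:-→d19:-→d20:H3→d21:-→d22:-→d23:-→d24:H1→d25:-→d26:-→d27:-→d28:H3  best=H3

== LOOKUPS ==
["H1","H1","H1","H1","H3","H3","H3","H3","H1","H3"]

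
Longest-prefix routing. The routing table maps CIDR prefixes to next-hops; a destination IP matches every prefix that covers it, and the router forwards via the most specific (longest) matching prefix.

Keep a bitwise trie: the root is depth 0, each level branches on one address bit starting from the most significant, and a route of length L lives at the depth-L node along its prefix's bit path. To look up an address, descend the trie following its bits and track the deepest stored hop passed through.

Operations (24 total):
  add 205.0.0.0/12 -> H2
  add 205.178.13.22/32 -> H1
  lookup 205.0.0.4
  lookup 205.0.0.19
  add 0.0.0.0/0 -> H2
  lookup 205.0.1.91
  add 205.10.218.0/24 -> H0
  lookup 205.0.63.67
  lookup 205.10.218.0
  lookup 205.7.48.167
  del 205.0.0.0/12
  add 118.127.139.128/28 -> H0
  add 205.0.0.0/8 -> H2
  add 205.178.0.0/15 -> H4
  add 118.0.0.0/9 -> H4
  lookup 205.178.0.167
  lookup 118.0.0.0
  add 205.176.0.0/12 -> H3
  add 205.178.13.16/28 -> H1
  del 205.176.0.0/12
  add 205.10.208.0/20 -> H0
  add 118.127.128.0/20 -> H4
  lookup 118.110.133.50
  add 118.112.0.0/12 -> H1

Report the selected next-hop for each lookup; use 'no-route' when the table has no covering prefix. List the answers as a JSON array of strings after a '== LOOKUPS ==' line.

Trace:
  add 205.0.0.0/12 -> H2 at depth 12
  add 205.178.13.22/32 -> H1 at depth 32
  lookup 205.0.0.4: bits 110011010000 walk d0:-→d1:-→d2:-→d3:-→d4:-→d5:-→d6:-→d7:-→d8:-→d9:-→d10:-→d11:-→d12:H2 -> H2
  lookup 205.0.0.19: bits 110011010000 walk d0:-→d1:-→d2:-→d3:-→d4:-→d5:-→d6:-→d7:-→d8:-→d9:-→d10:-→d11:-→d12:H2 -> H2
  add 0.0.0.0/0 -> H2 at depth 0
  lookup 205.0.1.91: bits 110011010000 walk d0:H2→d1:-→d2:-→d3:-→d4:-→d5:-→d6:-→d7:-→d8:-→d9:-→d10:-→d11:-→d12:H2 -> H2
  add 205.10.218.0/24 -> H0 at depth 24
  lookup 205.0.63.67: bits 110011010000 walk d0:H2→d1:-→d2:-→d3:-→d4:-→d5:-→d6:-→d7:-→d8:-→d9:-→d10:-→d11:-→d12:H2 -> H2
  lookup 205.10.218.0: bits 110011010000101011011010 walk d0:H2→d1:-→d2:-→d3:-→d4:-→d5:-→d6:-→d7:-→d8:-→d9:-→d10:-→d11:-→d12:H2→d13:-→d14:-→d15:-→d16:-→d17:-→d18:-→d19:-→d20:-→d21:-→d22:-→d23:-→d24:H0 -> H0
  lookup 205.7.48.167: bits 110011010000 walk d0:H2→d1:-→d2:-→d3:-→d4:-→d5:-→d6:-→d7:-→d8:-→d9:-→d10:-→d11:-→d12:H2 -> H2
  - 205.0.0.0/12 clear@12
  add 118.127.139.128/28 -> H0 at depth 28
  add 205.0.0.0/8 -> H2 at depth 8
  add 205.178.0.0/15 -> H4 at depth 15
  add 118.0.0.0/9 -> H4 at depth 9
  lookup 205.178.0.167: bits 11001101101100100000 walk d0:H2→d1:-→d2:-→d3:-→d4:-→d5:-→d6:-→d7:-→d8:H2→d9:-→d10:-→d11:-→d12:-→d13:-→d14:-→d15:H4→d16:-→d17:-→d18:-→d19:-→d20:- -> H4
  lookup 118.0.0.0: bits 011101100 walk d0:H2→d1:-→d2:-→d3:-→d4:-→d5:-→d6:-→d7:-→d8:-→d9:H4 -> H4
  add 205.176.0.0/12 -> H3 at depth 12
  add 205.178.13.16/28 -> H1 at depth 28
  - 205.176.0.0/12 clear@12
  add 205.10.208.0/20 -> H0 at depth 20
  add 118.127.128.0/20 -> H4 at depth 20
  lookup 118.110.133.50: bits 01110110011 walk d0:H2→d1:-→d2:-→d3:-→d4:-→d5:-→d6:-→d7:-→d8:-→d9:H4→d10:-→d11:- -> H4
  add 118.112.0.0/12 -> H1 at depth 12

== LOOKUPS ==
["H2","H2","H2","H2","H0","H2","H4","H4","H4"]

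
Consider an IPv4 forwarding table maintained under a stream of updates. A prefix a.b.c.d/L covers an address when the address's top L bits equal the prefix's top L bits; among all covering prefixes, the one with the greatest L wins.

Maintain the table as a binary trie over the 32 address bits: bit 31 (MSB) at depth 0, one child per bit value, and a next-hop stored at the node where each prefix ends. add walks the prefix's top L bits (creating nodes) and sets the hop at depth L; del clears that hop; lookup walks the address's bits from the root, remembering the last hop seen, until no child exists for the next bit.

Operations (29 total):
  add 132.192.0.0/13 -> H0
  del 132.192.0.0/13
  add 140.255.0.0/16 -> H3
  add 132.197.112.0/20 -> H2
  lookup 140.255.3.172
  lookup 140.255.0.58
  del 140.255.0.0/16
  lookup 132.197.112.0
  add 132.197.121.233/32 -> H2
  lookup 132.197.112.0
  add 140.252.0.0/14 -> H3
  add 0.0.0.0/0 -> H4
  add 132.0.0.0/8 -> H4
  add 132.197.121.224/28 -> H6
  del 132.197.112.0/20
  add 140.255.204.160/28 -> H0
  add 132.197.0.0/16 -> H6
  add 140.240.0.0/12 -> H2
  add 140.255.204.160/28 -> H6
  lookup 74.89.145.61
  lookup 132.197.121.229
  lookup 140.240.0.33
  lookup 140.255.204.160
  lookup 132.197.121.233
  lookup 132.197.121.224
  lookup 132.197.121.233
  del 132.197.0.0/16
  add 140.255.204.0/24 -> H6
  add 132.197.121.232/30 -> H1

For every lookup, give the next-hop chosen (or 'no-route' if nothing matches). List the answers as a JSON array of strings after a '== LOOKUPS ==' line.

Process each operation:
  + 132.192.0.0/13 (H0) depth=13
  del 132.192.0.0/13 (clear depth 13)
  + 140.255.0.0/16 (H3) depth=16
  + 132.197.112.0/20 (H2) depth=20
  lookup 140.255.3.172: bits 1000110011111111 walk d0:-→d1:-→d2:-→d3:-→d4:-→d5:-→d6:-→d7:-→d8:-→d9:-→d10:-→d11:-→d12:-→d13:-→d14:-→d15:-→d16:H3 -> H3
  lookup 140.255.0.58: bits 1000110011111111 walk d0:-→d1:-→d2:-→d3:-→d4:-→d5:-→d6:-→d7:-→d8:-→d9:-→d10:-→d11:-→d12:-→d13:-→d14:-→d15:-→d16:H3 -> H3
  del 140.255.0.0/16 (clear depth 16)
  lookup 132.197.112.0: bits 10000100110001010111 walk d0:-→d1:-→d2:-→d3:-→d4:-→d5:-→d6:-→d7:-→d8:-→d9:-→d10:-→d11:-→d12:-→d13:-→d14:-→d15:-→d16:-→d17:-→d18:-→d19:-→d20:H2 -> H2
  + 132.197.121.233/32 (H2) depth=32
  lookup 132.197.112.0: bits 10000100110001010111 walk d0:-→d1:-→d2:-→d3:-→d4:-→d5:-→d6:-→d7:-→d8:-→d9:-→d10:-→d11:-→d12:-→d13:-→d14:-→d15:-→d16:-→d17:-→d18:-→d19:-→d20:H2 -> H2
  + 140.252.0.0/14 (H3) depth=14
  + 0.0.0.0/0 (H4) depth=0
  + 132.0.0.0/8 (H4) depth=8
  + 132.197.121.224/28 (H6) depth=28
  del 132.197.112.0/20 (clear depth 20)
  + 140.255.204.160/28 (H0) depth=28
  + 132.197.0.0/16 (H6) depth=16
  + 140.240.0.0/12 (H2) depth=12
  + 140.255.204.160/28 (H6) depth=28
  lookup 74.89.145.61: bits ε walk d0:H4 -> H4
  lookup 132.197.121.229: bits 1000010011000101011110011110 walk d0:H4→d1:-→d2:-→d3:-→d4:-→d5:-→d6:-→d7:-→d8:H4→d9:-→d10:-→d11:-→d12:-→d13:-→d14:-→d15:-→d16:H6→d17:-→d18:-→d19:-→d20:-→d21:-→d22:-→d23:-→d24:-→d25:-→d26:-→d27:-→d28:H6 -> H6
  lookup 140.240.0.33: bits 100011001111 walk d0:H4→d1:-→d2:-→d3:-→d4:-→d5:-→d6:-→d7:-→d8:-→d9:-→d10:-→d11:-→d12:H2 -> H2
  lookup 140.255.204.160: bits 1000110011111111110011001010 walk d0:H4→d1:-→d2:-→d3:-→d4:-→d5:-→d6:-→d7:-→d8:-→d9:-→d10:-→d11:-→d12:H2→d13:-→d14:H3→d15:-→d16:-→d17:-→d18:-→d19:-→d20:-→d21:-→d22:-→d23:-→d24:-→d25:-→d26:-→d27:-→d28:H6 -> H6
  lookup 132.197.121.233: bits 10000100110001010111100111101001 walk d0:H4→d1:-→d2:-→d3:-→d4:-→d5:-→d6:-→d7:-→d8:H4→d9:-→d10:-→d11:-→d12:-→d13:-→d14:-→d15:-→d16:H6→d17:-→d18:-→d19:-→d20:-→d21:-→d22:-→d23:-→d24:-→d25:-→d26:-→d27:-→d28:H6→d29:-→d30:-→d31:-→d32:H2 -> H2
  lookup 132.197.121.224: bits 1000010011000101011110011110 walk d0:H4→d1:-→d2:-→d3:-→d4:-→d5:-→d6:-→d7:-→d8:H4→d9:-→d10:-→d11:-→d12:-→d13:-→d14:-→d15:-→d16:H6→d17:-→d18:-→d19:-→d20:-→d21:-→d22:-→d23:-→d24:-→d25:-→d26:-→d27:-→d28:H6 -> H6
  lookup 132.197.121.233: bits 10000100110001010111100111101001 walk d0:H4→d1:-→d2:-→d3:-→d4:-→d5:-→d6:-→d7:-→d8:H4→d9:-→d10:-→d11:-→d12:-→d13:-→d14:-→d15:-→d16:H6→d17:-→d18:-→d19:-→d20:-→d21:-→d22:-→d23:-→d24:-→d25:-→d26:-→d27:-→d28:H6→d29:-→d30:-→d31:-→d32:H2 -> H2
  del 132.197.0.0/16 (clear depth 16)
  + 140.255.204.0/24 (H6) depth=24
  + 132.197.121.232/30 (H1) depth=30

== LOOKUPS ==
["H3","H3","H2","H2","H4","H6","H2","H6","H2","H6","H2"]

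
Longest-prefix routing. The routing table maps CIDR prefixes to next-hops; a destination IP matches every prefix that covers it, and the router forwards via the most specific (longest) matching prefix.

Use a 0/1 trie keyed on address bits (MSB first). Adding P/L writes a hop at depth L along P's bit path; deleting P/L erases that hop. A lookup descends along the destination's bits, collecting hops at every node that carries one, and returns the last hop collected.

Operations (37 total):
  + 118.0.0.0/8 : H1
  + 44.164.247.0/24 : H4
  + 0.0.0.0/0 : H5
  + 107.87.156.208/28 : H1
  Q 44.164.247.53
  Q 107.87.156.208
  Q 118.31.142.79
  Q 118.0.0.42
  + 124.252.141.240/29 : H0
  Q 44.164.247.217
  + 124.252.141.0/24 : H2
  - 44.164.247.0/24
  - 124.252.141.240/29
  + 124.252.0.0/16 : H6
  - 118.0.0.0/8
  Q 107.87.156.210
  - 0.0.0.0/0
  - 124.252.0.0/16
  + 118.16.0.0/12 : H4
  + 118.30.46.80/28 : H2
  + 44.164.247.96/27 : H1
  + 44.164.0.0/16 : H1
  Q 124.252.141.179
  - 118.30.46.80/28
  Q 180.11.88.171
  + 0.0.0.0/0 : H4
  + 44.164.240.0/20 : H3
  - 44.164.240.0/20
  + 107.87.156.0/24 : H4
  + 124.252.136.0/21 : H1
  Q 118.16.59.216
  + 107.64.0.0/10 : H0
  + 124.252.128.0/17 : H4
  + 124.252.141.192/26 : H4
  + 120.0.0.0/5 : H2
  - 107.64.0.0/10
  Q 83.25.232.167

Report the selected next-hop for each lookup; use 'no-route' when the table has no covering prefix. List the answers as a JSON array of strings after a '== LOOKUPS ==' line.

Trace:
  add 118.0.0.0/8 -> H1 at depth 8
  add 44.164.247.0/24 -> H4 at depth 24
  add 0.0.0.0/0 -> H5 at depth 0
  add 107.87.156.208/28 -> H1 at depth 28
  Q 44.164.247.53: descend 001011001010010011110111 ; hops seen [H5,H4] ; pick H4
  Q 107.87.156.208: descend 0110101101010111100111001101 ; hops seen [H5,H1] ; pick H1
  Q 118.31.142.79: descend 01110110 ; hops seen [H5,H1] ; pick H1
  Q 118.0.0.42: descend 01110110 ; hops seen [H5,H1] ; pick H1
  add 124.252.141.240/29 -> H0 at depth 29
  Q 44.164.247.217: descend 001011001010010011110111 ; hops seen [H5,H4] ; pick H4
  add 124.252.141.0/24 -> H2 at depth 24
  - 44.164.247.0/24 clear@24
  - 124.252.141.240/29 clear@29
  add 124.252.0.0/16 -> H6 at depth 16
  - 118.0.0.0/8 clear@8
  Q 107.87.156.210: descend 0110101101010111100111001101 ; hops seen [H5,H1] ; pick H1
  - 0.0.0.0/0 clear@0
  - 124.252.0.0/16 clear@16
  add 118.16.0.0/12 -> H4 at depth 12
  add 118.30.46.80/28 -> H2 at depth 28
  add 44.164.247.96/27 -> H1 at depth 27
  add 44.164.0.0/16 -> H1 at depth 16
  Q 124.252.141.179: descend 0111110011111100100011011 ; hops seen [H2] ; pick H2
  - 118.30.46.80/28 clear@28
  Q 180.11.88.171: descend ε ; hops seen [∅] ; pick no-route
  add 0.0.0.0/0 -> H4 at depth 0
  add 44.164.240.0/20 -> H3 at depth 20
  - 44.164.240.0/20 clear@20
  add 107.87.156.0/24 -> H4 at depth 24
  add 124.252.136.0/21 -> H1 at depth 21
  Q 118.16.59.216: descend 011101100001 ; hops seen [H4,H4] ; pick H4
  add 107.64.0.0/10 -> H0 at depth 10
  add 124.252.128.0/17 -> H4 at depth 17
  add 124.252.141.192/26 -> H4 at depth 26
  add 120.0.0.0/5 -> H2 at depth 5
  - 107.64.0.0/10 clear@10
  Q 83.25.232.167: descend 01 ; hops seen [H4] ; pick H4

== LOOKUPS ==
["H4","H1","H1","H1","H4","H1","H2","no-route","H4","H4"]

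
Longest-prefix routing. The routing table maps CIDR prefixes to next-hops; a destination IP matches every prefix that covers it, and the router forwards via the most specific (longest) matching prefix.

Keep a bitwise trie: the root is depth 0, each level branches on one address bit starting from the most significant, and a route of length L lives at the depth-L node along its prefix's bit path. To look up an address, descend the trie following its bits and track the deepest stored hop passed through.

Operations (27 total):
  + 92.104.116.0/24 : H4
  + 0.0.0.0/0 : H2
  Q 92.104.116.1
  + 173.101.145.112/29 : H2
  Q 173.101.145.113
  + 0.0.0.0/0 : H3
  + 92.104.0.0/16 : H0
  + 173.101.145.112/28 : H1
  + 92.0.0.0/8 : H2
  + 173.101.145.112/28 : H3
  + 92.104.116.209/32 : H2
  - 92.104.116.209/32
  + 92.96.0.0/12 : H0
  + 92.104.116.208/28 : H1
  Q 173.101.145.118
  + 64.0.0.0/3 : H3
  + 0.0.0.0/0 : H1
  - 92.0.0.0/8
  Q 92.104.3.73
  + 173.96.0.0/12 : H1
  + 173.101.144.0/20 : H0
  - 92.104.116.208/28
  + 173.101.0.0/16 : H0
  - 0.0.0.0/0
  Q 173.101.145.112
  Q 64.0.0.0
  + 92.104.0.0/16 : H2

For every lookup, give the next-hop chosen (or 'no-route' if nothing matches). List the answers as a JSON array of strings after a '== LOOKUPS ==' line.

Trace:
  add 92.104.116.0/24 -> H4 at depth 24
  add 0.0.0.0/0 -> H2 at depth 0
  Q 92.104.116.1: descend 010111000110100001110100 ; hops seen [H2,H4] ; pick H4
  add 173.101.145.112/29 -> H2 at depth 29
  Q 173.101.145.113: descend 10101101011001011001000101110 ; hops seen [H2,H2] ; pick H2
  add 0.0.0.0/0 -> H3 at depth 0
  add 92.104.0.0/16 -> H0 at depth 16
  add 173.101.145.112/28 -> H1 at depth 28
  add 92.0.0.0/8 -> H2 at depth 8
  add 173.101.145.112/28 -> H3 at depth 28
  add 92.104.116.209/32 -> H2 at depth 32
  del 92.104.116.209/32 (clear depth 32)
  add 92.96.0.0/12 -> H0 at depth 12
  add 92.104.116.208/28 -> H1 at depth 28
  Q 173.101.145.118: descend 10101101011001011001000101110 ; hops seen [H3,H3,H2] ; pick H2
  add 64.0.0.0/3 -> H3 at depth 3
  add 0.0.0.0/0 -> H1 at depth 0
  del 92.0.0.0/8 (clear depth 8)
  Q 92.104.3.73: descend 01011100011010000 ; hops seen [H1,H3,H0,H0] ; pick H0
  add 173.96.0.0/12 -> H1 at depth 12
  add 173.101.144.0/20 -> H0 at depth 20
  del 92.104.116.208/28 (clear depth 28)
  add 173.101.0.0/16 -> H0 at depth 16
  del 0.0.0.0/0 (clear depth 0)
  Q 173.101.145.112: descend 10101101011001011001000101110 ; hops seen [H1,H0,H0,H3,H2] ; pick H2
  Q 64.0.0.0: descend 010 ; hops seen [H3] ; pick H3
  add 92.104.0.0/16 -> H2 at depth 16

== LOOKUPS ==
["H4","H2","H2","H0","H2","H3"]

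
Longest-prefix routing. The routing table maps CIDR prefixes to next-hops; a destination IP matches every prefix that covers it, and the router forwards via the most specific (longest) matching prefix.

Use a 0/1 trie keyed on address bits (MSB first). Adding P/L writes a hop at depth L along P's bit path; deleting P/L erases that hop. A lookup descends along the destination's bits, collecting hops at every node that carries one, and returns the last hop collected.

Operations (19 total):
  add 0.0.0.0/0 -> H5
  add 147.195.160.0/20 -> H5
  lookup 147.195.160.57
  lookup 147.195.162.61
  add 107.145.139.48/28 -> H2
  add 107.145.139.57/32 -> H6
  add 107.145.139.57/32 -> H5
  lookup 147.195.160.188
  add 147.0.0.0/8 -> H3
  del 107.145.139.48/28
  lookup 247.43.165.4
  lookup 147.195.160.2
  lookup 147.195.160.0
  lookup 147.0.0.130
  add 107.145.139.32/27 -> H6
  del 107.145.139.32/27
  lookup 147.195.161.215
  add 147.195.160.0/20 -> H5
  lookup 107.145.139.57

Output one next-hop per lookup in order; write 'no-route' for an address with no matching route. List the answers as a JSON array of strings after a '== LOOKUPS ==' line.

Apply in order:
  + 0.0.0.0/0 (H5) depth=0
  + 147.195.160.0/20 (H5) depth=20
  lookup 147.195.160.57: bits 10010011110000111010 walk d0:H5→d1:-→d2:-→d3:-→d4:-→d5:-→d6:-→d7:-→d8:-→d9:-→d10:-→d11:-→d12:-→d13:-→d14:-→d15:-→d16:-→d17:-→d18:-→d19:-→d20:H5 -> H5
  lookup 147.195.162.61: bits 10010011110000111010 walk d0:H5→d1:-→d2:-→d3:-→d4:-→d5:-→d6:-→d7:-→d8:-→d9:-→d10:-→d11:-→d12:-→d13:-→d14:-→d15:-→d16:-→d17:-→d18:-→d19:-→d20:H5 -> H5
  + 107.145.139.48/28 (H2) depth=28
  + 107.145.139.57/32 (H6) depth=32
  + 107.145.139.57/32 (H5) depth=32
  lookup 147.195.160.188: bits 10010011110000111010 walk d0:H5→d1:-→d2:-→d3:-→d4:-→d5:-→d6:-→d7:-→d8:-→d9:-→d10:-→d11:-→d12:-→d13:-→d14:-→d15:-→d16:-→d17:-→d18:-→d19:-→d20:H5 -> H5
  + 147.0.0.0/8 (H3) depth=8
  - 107.145.139.48/28 clear@28
  lookup 247.43.165.4: bits 1 walk d0:H5→d1:- -> H5
  lookup 147.195.160.2: bits 10010011110000111010 walk d0:H5→d1:-→d2:-→d3:-→d4:-→d5:-→d6:-→d7:-→d8:H3→d9:-→d10:-→d11:-→d12:-→d13:-→d14:-→d15:-→d16:-→d17:-→d18:-→d19:-→d20:H5 -> H5
  lookup 147.195.160.0: bits 10010011110000111010 walk d0:H5→d1:-→d2:-→d3:-→d4:-→d5:-→d6:-→d7:-→d8:H3→d9:-→d10:-→d11:-→d12:-→d13:-→d14:-→d15:-→d16:-→d17:-→d18:-→d19:-→d20:H5 -> H5
  lookup 147.0.0.130: bits 10010011 walk d0:H5→d1:-→d2:-→d3:-→d4:-→d5:-→d6:-→d7:-→d8:H3 -> H3
  + 107.145.139.32/27 (H6) depth=27
  - 107.145.139.32/27 clear@27
  lookup 147.195.161.215: bits 10010011110000111010 walk d0:H5→d1:-→d2:-→d3:-→d4:-→d5:-→d6:-→d7:-→d8:H3→d9:-→d10:-→d11:-→d12:-→d13:-→d14:-→d15:-→d16:-→d17:-→d18:-→d19:-→d20:H5 -> H5
  + 147.195.160.0/20 (H5) depth=20
  lookup 107.145.139.57: bits 01101011100100011000101100111001 walk d0:H5→d1:-→d2:-→d3:-→d4:-→d5:-→d6:-→d7:-→d8:-→d9:-→d10:-→d11:-→d12:-→d13:-→d14:-→d15:-→d16:-→d17:-→d18:-→d19:-→d20:-→d21:-→d22:-→d23:-→d24:-→d25:-→d26:-→d27:-→d28:-→d29:-→d30:-→d31:-→d32:H5 -> H5

== LOOKUPS ==
["H5","H5","H5","H5","H5","H5","H3","H5","H5"]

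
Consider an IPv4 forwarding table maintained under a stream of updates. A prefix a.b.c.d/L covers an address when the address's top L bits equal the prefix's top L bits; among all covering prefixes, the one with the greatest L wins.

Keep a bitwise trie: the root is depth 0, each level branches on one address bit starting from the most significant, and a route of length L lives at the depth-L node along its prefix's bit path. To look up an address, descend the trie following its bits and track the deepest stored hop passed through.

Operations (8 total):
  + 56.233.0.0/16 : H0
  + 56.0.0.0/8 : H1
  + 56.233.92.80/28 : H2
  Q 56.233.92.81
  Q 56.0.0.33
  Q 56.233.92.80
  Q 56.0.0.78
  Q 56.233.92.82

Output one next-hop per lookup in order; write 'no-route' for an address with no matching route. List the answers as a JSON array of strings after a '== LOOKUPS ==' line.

Trace:
  + 56.233.0.0/16 (H0) depth=16
  + 56.0.0.0/8 (H1) depth=8
  + 56.233.92.80/28 (H2) depth=28
  lookup 56.233.92.81: bits 0011100011101001010111000101 walk d0:-→d1:-→d2:-→d3:-→d4:-→d5:-→d6:-→d7:-→d8:H1→d9:-→d10:-→d11:-→d12:-→d13:-→d14:-→d15:-→d16:H0→d17:-→d18:-→d19:-→d20:-→d21:-→d22:-→d23:-→d24:-→d25:-→d26:-→d27:-→d28:H2 -> H2
  lookup 56.0.0.33: bits 00111000 walk d0:-→d1:-→d2:-→d3:-→d4:-→d5:-→d6:-→d7:-→d8:H1 -> H1
  lookup 56.233.92.80: bits 0011100011101001010111000101 walk d0:-→d1:-→d2:-→d3:-→d4:-→d5:-→d6:-→d7:-→d8:H1→d9:-→d10:-→d11:-→d12:-→d13:-→d14:-→d15:-→d16:H0→d17:-→d18:-→d19:-→d20:-→d21:-→d22:-→d23:-→d24:-→d25:-→d26:-→d27:-→d28:H2 -> H2
  lookup 56.0.0.78: bits 00111000 walk d0:-→d1:-→d2:-→d3:-→d4:-→d5:-→d6:-→d7:-→d8:H1 -> H1
  lookup 56.233.92.82: bits 0011100011101001010111000101 walk d0:-→d1:-→d2:-→d3:-→d4:-→d5:-→d6:-→d7:-→d8:H1→d9:-→d10:-→d11:-→d12:-→d13:-→d14:-→d15:-→d16:H0→d17:-→d18:-→d19:-→d20:-→d21:-→d22:-→d23:-→d24:-→d25:-→d26:-→d27:-→d28:H2 -> H2

== LOOKUPS ==
["H2","H1","H2","H1","H2"]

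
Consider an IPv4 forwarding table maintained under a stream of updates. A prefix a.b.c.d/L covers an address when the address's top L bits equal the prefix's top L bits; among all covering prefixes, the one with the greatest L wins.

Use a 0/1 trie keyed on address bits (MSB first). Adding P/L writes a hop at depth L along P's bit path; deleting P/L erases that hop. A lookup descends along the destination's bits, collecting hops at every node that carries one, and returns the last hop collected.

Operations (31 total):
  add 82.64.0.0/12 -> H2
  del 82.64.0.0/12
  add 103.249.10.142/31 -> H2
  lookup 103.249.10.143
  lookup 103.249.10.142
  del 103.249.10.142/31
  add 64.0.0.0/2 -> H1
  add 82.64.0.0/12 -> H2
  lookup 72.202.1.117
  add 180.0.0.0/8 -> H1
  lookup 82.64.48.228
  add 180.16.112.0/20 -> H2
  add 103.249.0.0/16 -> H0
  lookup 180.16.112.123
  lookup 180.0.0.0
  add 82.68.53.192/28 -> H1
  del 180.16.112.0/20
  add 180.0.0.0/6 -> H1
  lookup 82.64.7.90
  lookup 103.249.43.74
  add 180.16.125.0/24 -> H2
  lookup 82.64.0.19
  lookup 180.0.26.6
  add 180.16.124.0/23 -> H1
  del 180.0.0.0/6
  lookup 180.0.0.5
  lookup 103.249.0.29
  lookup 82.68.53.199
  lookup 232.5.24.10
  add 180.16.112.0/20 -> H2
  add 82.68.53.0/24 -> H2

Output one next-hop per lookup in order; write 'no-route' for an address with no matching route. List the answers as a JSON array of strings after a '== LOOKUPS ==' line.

Apply in order:
  + 82.64.0.0/12 (H2) depth=12
  - 82.64.0.0/12 clear@12
  + 103.249.10.142/31 (H2) depth=31
  ? 103.249.10.143  path d0:-→d1:-→d2:-→d3:-→d4:-→d5:-→d6:-→d7:-→d8:-→d9:-→d10:-→d11:-→d12:-→d13:-→d14:-→d15:-→d16:-→d17:-→d18:-→d19:-→d20:-→d21:-→d22:-→d23:-→d24:-→d25:-→d26:-→d27:-→d28:-→d29:-→d30:-→d31:H2  best=H2
  ? 103.249.10.142  path d0:-→d1:-→d2:-→d3:-→d4:-→d5:-→d6:-→d7:-→d8:-→d9:-→d10:-→d11:-→d12:-→d13:-→d14:-→d15:-→d16:-→d17:-→d18:-→d19:-→d20:-→d21:-→d22:-→d23:-→d24:-→d25:-→d26:-→d27:-→d28:-→d29:-→d30:-→d31:H2  best=H2
  - 103.249.10.142/31 clear@31
  + 64.0.0.0/2 (H1) depth=2
  + 82.64.0.0/12 (H2) depth=12
  ? 72.202.1.117  path d0:-→d1:-→d2:H1→d3:-  best=H1
  + 180.0.0.0/8 (H1) depth=8
  ? 82.64.48.228  path d0:-→d1:-→d2:H1→d3:-→d4:-→d5:-→d6:-→d7:-→d8:-→d9:-→d10:-→d11:-→d12:H2  best=H2
  + 180.16.112.0/20 (H2) depth=20
  + 103.249.0.0/16 (H0) depth=16
  ? 180.16.112.123  path d0:-→d1:-→d2:-→d3:-→d4:-→d5:-→d6:-→d7:-→d8:H1→d9:-→d10:-→d11:-→d12:-→d13:-→d14:-→d15:-→d16:-→d17:-→d18:-→d19:-→d20:H2  best=H2
  ? 180.0.0.0  path d0:-→d1:-→d2:-→d3:-→d4:-→d5:-→d6:-→d7:-→d8:H1→d9:-→d10:-→d11:-  best=H1
  + 82.68.53.192/28 (H1) depth=28
  - 180.16.112.0/20 clear@20
  + 180.0.0.0/6 (H1) depth=6
  ? 82.64.7.90  path d0:-→d1:-→d2:H1→d3:-→d4:-→d5:-→d6:-→d7:-→d8:-→d9:-→d10:-→d11:-→d12:H2→d13:-  best=H2
  ? 103.249.43.74  path d0:-→d1:-→d2:H1→d3:-→d4:-→d5:-→d6:-→d7:-→d8:-→d9:-→d10:-→d11:-→d12:-→d13:-→d14:-→d15:-→d16:H0→d17:-→d18:-  best=H0
  + 180.16.125.0/24 (H2) depth=24
  ? 82.64.0.19  path d0:-→d1:-→d2:H1→d3:-→d4:-→d5:-→d6:-→d7:-→d8:-→d9:-→d10:-→d11:-→d12:H2→d13:-  best=H2
  ? 180.0.26.6  path d0:-→d1:-→d2:-→d3:-→d4:-→d5:-→d6:H1→d7:-→d8:H1→d9:-→d10:-→d11:-  best=H1
  + 180.16.124.0/23 (H1) depth=23
  - 180.0.0.0/6 clear@6
  ? 180.0.0.5  path d0:-→d1:-→d2:-→d3:-→d4:-→d5:-→d6:-→d7:-→d8:H1→d9:-→d10:-→d11:-  best=H1
  ? 103.249.0.29  path d0:-→d1:-→d2:H1→d3:-→d4:-→d5:-→d6:-→d7:-→d8:-→d9:-→d10:-→d11:-→d12:-→d13:-→d14:-→d15:-→d16:H0→d17:-→d18:-→d19:-→d20:-  best=H0
  ? 82.68.53.199  path d0:-→d1:-→d2:H1→d3:-→d4:-→d5:-→d6:-→d7:-→d8:-→d9:-→d10:-→d11:-→d12:H2→d13:-→d14:-→d15:-→d16:-→d17:-→d18:-→d19:-→d20:-→d21:-→d22:-→d23:-→d24:-→d25:-→d26:-→d27:-→d28:H1  best=H1
  ? 232.5.24.10  path d0:-→d1:-  best=no-route
  + 180.16.112.0/20 (H2) depth=20
  + 82.68.53.0/24 (H2) depth=24

== LOOKUPS ==
["H2","H2","H1","H2","H2","H1","H2","H0","H2","H1","H1","H0","H1","no-route"]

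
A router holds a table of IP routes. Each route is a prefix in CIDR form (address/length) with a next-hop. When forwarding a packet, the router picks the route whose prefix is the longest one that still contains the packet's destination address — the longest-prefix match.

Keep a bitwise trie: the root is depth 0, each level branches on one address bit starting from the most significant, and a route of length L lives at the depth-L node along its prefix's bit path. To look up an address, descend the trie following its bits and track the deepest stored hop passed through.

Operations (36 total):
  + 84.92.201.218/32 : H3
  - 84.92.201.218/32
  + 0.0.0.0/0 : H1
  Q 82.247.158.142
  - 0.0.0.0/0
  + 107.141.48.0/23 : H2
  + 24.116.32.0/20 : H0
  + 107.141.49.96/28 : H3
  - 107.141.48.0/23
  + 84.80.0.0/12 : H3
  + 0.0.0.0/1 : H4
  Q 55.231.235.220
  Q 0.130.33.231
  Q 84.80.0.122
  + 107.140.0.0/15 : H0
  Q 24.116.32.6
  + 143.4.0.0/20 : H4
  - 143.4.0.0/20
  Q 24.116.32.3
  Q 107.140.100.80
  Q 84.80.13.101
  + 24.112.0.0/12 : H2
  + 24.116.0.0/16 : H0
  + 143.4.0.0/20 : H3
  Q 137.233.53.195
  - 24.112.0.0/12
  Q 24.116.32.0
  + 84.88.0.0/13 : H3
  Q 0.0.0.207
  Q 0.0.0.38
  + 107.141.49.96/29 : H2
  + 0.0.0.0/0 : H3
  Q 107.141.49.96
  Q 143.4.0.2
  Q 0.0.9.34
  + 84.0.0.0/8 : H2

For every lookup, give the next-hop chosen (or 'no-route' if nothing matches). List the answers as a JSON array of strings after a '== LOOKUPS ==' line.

Apply in order:
  add 84.92.201.218/32 -> H3 at depth 32
  del 84.92.201.218/32 (clear depth 32)
  add 0.0.0.0/0 -> H1 at depth 0
  ? 82.247.158.142  path d0:H1→d1:-→d2:-→d3:-→d4:-→d5:-  best=H1
  del 0.0.0.0/0 (clear depth 0)
  add 107.141.48.0/23 -> H2 at depth 23
  add 24.116.32.0/20 -> H0 at depth 20
  add 107.141.49.96/28 -> H3 at depth 28
  del 107.141.48.0/23 (clear depth 23)
  add 84.80.0.0/12 -> H3 at depth 12
  add 0.0.0.0/1 -> H4 at depth 1
  ? 55.231.235.220  path d0:-→d1:H4→d2:-  best=H4
  ? 0.130.33.231  path d0:-→d1:H4→d2:-→d3:-  best=H4
  ? 84.80.0.122  path d0:-→d1:H4→d2:-→d3:-→d4:-→d5:-→d6:-→d7:-→d8:-→d9:-→d10:-→d11:-→d12:H3  best=H3
  add 107.140.0.0/15 -> H0 at depth 15
  ? 24.116.32.6  path d0:-→d1:H4→d2:-→d3:-→d4:-→d5:-→d6:-→d7:-→d8:-→d9:-→d10:-→d11:-→d12:-→d13:-→d14:-→d15:-→d16:-→d17:-→d18:-→d19:-→d20:H0  best=H0
  add 143.4.0.0/20 -> H4 at depth 20
  del 143.4.0.0/20 (clear depth 20)
  ? 24.116.32.3  path d0:-→d1:H4→d2:-→d3:-→d4:-→d5:-→d6:-→d7:-→d8:-→d9:-→d10:-→d11:-→d12:-→d13:-→d14:-→d15:-→d16:-→d17:-→d18:-→d19:-→d20:H0  best=H0
  ? 107.140.100.80  path d0:-→d1:H4→d2:-→d3:-→d4:-→d5:-→d6:-→d7:-→d8:-→d9:-→d10:-→d11:-→d12:-→d13:-→d14:-→d15:H0  best=H0
  ? 84.80.13.101  path d0:-→d1:H4→d2:-→d3:-→d4:-→d5:-→d6:-→d7:-→d8:-→d9:-→d10:-→d11:-→d12:H3  best=H3
  add 24.112.0.0/12 -> H2 at depth 12
  add 24.116.0.0/16 -> H0 at depth 16
  add 143.4.0.0/20 -> H3 at depth 20
  ? 137.233.53.195  path d0:-→d1:-→d2:-→d3:-→d4:-→d5:-  best=no-route
  del 24.112.0.0/12 (clear depth 12)
  ? 24.116.32.0  path d0:-→d1:H4→d2:-→d3:-→d4:-→d5:-→d6:-→d7:-→d8:-→d9:-→d10:-→d11:-→d12:-→d13:-→d14:-→d15:-→d16:H0→d17:-→d18:-→d19:-→d20:H0  best=H0
  add 84.88.0.0/13 -> H3 at depth 13
  ? 0.0.0.207  path d0:-→d1:H4→d2:-→d3:-  best=H4
  ? 0.0.0.38  path d0:-→d1:H4→d2:-→d3:-  best=H4
  add 107.141.49.96/29 -> H2 at depth 29
  add 0.0.0.0/0 -> H3 at depth 0
  ? 107.141.49.96  path d0:H3→d1:H4→d2:-→d3:-→d4:-→d5:-→d6:-→d7:-→d8:-→d9:-→d10:-→d11:-→d12:-→d13:-→d14:-→d15:H0→d16:-→d17:-→d18:-→d19:-→d20:-→d21:-→d22:-→d23:-→d24:-→d25:-→d26:-→d27:-→d28:H3→d29:H2  best=H2
  ? 143.4.0.2  path d0:H3→d1:-→d2:-→d3:-→d4:-→d5:-→d6:-→d7:-→d8:-→d9:-→d10:-→d11:-→d12:-→d13:-→d14:-→d15:-→d16:-→d17:-→d18:-→d19:-→d20:H3  best=H3
  ? 0.0.9.34  path d0:H3→d1:H4→d2:-→d3:-  best=H4
  add 84.0.0.0/8 -> H2 at depth 8

== LOOKUPS ==
["H1","H4","H4","H3","H0","H0","H0","H3","no-route","H0","H4","H4","H2","H3","H4"]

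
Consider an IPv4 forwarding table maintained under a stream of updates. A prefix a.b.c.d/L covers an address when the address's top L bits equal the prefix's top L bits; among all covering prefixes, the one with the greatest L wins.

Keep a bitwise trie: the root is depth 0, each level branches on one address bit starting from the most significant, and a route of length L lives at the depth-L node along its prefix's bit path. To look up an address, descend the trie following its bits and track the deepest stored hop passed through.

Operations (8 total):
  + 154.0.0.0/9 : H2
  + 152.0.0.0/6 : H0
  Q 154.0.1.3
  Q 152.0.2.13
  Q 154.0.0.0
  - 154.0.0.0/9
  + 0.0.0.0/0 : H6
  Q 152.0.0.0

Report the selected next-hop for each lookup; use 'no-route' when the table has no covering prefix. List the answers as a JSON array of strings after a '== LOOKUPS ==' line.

Trace:
  + 154.0.0.0/9 (H2) depth=9
  + 152.0.0.0/6 (H0) depth=6
  lookup 154.0.1.3: bits 100110100 walk d0:-→d1:-→d2:-→d3:-→d4:-→d5:-→d6:H0→d7:-→d8:-→d9:H2 -> H2
  lookup 152.0.2.13: bits 100110 walk d0:-→d1:-→d2:-→d3:-→d4:-→d5:-→d6:H0 -> H0
  lookup 154.0.0.0: bits 100110100 walk d0:-→d1:-→d2:-→d3:-→d4:-→d5:-→d6:H0→d7:-→d8:-→d9:H2 -> H2
  del 154.0.0.0/9 (clear depth 9)
  + 0.0.0.0/0 (H6) depth=0
  lookup 152.0.0.0: bits 100110 walk d0:H6→d1:-→d2:-→d3:-→d4:-→d5:-→d6:H0 -> H0

== LOOKUPS ==
["H2","H0","H2","H0"]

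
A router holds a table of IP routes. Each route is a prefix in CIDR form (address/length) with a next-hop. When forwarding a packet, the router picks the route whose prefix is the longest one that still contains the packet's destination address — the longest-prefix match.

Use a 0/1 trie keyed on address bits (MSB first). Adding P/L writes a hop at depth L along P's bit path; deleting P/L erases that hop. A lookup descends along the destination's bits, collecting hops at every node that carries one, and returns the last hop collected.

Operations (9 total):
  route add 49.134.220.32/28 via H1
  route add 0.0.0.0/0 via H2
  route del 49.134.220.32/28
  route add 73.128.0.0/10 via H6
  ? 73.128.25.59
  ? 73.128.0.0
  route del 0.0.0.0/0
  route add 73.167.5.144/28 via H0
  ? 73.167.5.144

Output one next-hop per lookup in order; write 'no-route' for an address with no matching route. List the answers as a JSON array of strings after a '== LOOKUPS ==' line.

Process each operation:
  add 49.134.220.32/28 -> H1 at depth 28
  add 0.0.0.0/0 -> H2 at depth 0
  del 49.134.220.32/28 (clear depth 28)
  add 73.128.0.0/10 -> H6 at depth 10
  Q 73.128.25.59: descend 0100100110 ; hops seen [H2,H6] ; pick H6
  Q 73.128.0.0: descend 0100100110 ; hops seen [H2,H6] ; pick H6
  del 0.0.0.0/0 (clear depth 0)
  add 73.167.5.144/28 -> H0 at depth 28
  Q 73.167.5.144: descend 0100100110100111000001011001 ; hops seen [H6,H0] ; pick H0

== LOOKUPS ==
["H6","H6","H0"]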